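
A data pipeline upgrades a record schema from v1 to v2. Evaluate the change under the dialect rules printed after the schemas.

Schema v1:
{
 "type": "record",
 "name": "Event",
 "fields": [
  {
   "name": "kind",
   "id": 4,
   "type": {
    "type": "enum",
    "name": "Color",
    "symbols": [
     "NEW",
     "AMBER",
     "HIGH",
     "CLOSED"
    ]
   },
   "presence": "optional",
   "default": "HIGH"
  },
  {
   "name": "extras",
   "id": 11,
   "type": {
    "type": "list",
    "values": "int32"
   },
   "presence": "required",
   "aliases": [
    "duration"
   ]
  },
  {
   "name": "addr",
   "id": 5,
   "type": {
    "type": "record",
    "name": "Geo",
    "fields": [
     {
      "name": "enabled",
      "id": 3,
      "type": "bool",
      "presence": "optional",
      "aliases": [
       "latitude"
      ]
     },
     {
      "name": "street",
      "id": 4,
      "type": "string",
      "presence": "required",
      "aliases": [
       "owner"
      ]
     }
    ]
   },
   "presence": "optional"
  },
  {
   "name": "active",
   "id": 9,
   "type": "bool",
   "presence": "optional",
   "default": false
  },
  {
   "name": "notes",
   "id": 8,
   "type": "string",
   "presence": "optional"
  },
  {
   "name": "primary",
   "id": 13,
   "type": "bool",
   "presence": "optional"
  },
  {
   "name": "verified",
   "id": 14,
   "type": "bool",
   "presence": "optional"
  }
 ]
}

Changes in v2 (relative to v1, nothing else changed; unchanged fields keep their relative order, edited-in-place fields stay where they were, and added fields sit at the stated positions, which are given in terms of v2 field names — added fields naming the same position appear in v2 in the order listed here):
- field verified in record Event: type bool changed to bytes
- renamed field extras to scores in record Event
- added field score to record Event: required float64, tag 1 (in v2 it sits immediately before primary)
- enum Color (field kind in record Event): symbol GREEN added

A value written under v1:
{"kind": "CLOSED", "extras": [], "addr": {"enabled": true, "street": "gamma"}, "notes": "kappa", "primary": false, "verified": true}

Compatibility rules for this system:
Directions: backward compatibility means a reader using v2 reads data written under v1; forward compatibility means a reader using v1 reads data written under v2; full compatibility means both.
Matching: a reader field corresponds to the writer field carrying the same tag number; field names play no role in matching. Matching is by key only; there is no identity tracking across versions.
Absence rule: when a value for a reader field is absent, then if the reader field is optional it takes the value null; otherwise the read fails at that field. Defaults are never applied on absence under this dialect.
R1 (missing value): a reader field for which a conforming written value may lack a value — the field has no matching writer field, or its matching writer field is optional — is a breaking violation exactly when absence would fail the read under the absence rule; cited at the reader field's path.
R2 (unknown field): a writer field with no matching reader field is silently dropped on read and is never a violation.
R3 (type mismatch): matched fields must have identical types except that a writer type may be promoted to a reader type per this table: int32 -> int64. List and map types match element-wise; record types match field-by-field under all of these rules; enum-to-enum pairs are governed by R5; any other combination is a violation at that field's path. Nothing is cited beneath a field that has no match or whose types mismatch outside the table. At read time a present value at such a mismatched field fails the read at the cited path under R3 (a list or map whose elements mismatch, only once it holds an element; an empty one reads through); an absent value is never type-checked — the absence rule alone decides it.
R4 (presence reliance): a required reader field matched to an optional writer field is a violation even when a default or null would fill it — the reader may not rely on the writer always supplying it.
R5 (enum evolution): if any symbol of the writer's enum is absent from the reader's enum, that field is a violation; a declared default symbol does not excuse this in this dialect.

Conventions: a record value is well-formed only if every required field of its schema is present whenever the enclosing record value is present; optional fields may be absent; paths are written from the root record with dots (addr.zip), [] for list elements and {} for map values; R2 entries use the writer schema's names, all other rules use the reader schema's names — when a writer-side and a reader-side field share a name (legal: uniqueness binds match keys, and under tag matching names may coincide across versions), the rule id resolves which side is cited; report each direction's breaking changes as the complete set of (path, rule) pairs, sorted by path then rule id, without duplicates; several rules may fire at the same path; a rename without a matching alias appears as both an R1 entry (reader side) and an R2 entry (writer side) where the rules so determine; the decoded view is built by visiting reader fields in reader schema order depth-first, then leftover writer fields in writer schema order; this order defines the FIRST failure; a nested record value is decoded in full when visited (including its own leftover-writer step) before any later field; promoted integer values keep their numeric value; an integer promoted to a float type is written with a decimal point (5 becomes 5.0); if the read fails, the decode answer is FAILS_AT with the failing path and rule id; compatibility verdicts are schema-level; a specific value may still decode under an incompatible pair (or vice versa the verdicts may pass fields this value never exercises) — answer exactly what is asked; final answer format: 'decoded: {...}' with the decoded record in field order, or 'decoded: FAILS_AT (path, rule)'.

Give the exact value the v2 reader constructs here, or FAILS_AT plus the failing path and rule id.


each type pair in Event: writer, then reader
decoding the Event value with the v2 reader:
  kind := "CLOSED"
  scores := [] (from writer extras)
  addr.enabled := true
  addr.street := "gamma"
  active := null (absent, optional -> null)
  notes := "kappa"
  read fails at score under R1 (no fill)
  => FAILS_AT (score, R1)
remaining Event differences; none change what is asked:
  field verified in record Event: type bool changed to bytes -> shifts the Event verdicts, not this decode
  renamed field extras to scores in record Event -> triggers nothing under the printed rules; the Event answer is the same either way
  enum Color (field kind in record Event): symbol GREEN added -> shifts the Event verdicts, not this decode

decoded: FAILS_AT (score, R1)


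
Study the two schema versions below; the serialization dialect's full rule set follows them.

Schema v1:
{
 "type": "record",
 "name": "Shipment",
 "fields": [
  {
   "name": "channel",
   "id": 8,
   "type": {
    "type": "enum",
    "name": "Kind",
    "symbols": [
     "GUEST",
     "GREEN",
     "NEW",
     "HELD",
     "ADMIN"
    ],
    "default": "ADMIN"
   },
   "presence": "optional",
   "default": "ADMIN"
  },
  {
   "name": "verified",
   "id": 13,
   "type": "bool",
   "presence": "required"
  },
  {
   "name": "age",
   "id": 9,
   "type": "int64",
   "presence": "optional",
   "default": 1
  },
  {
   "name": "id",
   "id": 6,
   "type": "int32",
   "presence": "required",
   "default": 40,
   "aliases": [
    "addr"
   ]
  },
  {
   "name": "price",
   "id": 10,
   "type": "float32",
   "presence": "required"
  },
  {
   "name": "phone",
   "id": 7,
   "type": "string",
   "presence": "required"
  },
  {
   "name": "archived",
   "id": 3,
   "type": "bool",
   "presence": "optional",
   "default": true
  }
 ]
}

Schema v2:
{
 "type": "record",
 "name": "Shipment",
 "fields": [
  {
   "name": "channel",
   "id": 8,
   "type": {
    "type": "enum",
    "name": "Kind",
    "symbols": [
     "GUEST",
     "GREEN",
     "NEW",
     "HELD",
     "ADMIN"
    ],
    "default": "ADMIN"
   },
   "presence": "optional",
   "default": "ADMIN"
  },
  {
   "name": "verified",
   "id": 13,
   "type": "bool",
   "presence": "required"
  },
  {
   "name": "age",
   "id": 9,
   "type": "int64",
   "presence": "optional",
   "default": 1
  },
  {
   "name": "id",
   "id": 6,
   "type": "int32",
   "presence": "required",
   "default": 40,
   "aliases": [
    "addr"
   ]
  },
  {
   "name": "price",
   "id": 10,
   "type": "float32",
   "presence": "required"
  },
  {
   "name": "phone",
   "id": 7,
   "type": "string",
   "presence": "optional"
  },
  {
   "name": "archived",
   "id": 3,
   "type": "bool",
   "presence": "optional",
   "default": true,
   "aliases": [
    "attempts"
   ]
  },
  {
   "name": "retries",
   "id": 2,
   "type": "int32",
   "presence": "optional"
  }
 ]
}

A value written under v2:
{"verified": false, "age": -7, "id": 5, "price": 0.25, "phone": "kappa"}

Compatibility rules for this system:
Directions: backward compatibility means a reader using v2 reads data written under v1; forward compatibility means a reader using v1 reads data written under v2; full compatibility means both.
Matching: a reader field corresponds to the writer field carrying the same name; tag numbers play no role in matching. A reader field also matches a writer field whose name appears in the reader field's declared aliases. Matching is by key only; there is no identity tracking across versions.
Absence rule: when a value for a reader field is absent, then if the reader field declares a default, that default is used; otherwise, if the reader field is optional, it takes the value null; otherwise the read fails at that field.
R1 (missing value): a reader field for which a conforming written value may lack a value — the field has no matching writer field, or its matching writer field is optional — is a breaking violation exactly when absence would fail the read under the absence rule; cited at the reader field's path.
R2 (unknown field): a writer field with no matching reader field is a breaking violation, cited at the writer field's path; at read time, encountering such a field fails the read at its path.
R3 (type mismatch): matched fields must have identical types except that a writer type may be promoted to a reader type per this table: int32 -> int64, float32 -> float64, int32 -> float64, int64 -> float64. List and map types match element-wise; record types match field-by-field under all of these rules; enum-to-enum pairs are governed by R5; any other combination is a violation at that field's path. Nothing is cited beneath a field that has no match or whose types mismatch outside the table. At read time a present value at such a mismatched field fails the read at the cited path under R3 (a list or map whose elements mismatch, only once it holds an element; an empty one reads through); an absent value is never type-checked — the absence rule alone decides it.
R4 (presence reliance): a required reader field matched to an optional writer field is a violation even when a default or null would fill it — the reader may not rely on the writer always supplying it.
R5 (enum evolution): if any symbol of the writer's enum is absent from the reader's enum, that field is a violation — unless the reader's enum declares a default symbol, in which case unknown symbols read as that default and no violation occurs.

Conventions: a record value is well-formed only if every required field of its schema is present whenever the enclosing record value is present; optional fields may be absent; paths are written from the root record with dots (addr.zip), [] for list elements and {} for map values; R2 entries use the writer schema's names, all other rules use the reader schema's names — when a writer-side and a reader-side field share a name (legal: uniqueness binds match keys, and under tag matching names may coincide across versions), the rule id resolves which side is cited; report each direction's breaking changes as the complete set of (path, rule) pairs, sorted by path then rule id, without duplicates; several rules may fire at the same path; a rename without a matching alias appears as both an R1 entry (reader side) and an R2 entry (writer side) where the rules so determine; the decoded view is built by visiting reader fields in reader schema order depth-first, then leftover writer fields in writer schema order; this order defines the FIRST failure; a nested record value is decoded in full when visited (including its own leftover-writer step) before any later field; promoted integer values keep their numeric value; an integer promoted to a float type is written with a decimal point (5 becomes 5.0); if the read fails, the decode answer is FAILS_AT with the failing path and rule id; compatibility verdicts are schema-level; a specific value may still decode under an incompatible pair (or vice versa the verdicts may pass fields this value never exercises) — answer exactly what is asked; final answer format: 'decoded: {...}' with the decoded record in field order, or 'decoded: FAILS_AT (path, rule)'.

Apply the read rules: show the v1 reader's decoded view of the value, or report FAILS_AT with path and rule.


in Shipment below, arrows point writer -> reader
decoding the Shipment value with the v1 reader:
  channel := "ADMIN" (no value, default fills)
  verified := false
  age := -7
  id := 5
  price := 0.25
  phone := "kappa"
  archived := true (no value, default fills)
  => decoded: {"channel": "ADMIN", "verified": false, "age": -7, "id": 5, "price": 0.25, "phone": "kappa", "archived": true}
diffs on Shipment not affecting the asked answer:
  added field retries to record Shipment: optional int32, tag 2 (in v2 it sits last) -> a verdict-level change on Shipment — the shown value reads the same
  field phone in record Shipment: required changed to optional -> a verdict-level change on Shipment — the shown value reads the same

decoded: {"channel": "ADMIN", "verified": false, "age": -7, "id": 5, "price": 0.25, "phone": "kappa", "archived": true}


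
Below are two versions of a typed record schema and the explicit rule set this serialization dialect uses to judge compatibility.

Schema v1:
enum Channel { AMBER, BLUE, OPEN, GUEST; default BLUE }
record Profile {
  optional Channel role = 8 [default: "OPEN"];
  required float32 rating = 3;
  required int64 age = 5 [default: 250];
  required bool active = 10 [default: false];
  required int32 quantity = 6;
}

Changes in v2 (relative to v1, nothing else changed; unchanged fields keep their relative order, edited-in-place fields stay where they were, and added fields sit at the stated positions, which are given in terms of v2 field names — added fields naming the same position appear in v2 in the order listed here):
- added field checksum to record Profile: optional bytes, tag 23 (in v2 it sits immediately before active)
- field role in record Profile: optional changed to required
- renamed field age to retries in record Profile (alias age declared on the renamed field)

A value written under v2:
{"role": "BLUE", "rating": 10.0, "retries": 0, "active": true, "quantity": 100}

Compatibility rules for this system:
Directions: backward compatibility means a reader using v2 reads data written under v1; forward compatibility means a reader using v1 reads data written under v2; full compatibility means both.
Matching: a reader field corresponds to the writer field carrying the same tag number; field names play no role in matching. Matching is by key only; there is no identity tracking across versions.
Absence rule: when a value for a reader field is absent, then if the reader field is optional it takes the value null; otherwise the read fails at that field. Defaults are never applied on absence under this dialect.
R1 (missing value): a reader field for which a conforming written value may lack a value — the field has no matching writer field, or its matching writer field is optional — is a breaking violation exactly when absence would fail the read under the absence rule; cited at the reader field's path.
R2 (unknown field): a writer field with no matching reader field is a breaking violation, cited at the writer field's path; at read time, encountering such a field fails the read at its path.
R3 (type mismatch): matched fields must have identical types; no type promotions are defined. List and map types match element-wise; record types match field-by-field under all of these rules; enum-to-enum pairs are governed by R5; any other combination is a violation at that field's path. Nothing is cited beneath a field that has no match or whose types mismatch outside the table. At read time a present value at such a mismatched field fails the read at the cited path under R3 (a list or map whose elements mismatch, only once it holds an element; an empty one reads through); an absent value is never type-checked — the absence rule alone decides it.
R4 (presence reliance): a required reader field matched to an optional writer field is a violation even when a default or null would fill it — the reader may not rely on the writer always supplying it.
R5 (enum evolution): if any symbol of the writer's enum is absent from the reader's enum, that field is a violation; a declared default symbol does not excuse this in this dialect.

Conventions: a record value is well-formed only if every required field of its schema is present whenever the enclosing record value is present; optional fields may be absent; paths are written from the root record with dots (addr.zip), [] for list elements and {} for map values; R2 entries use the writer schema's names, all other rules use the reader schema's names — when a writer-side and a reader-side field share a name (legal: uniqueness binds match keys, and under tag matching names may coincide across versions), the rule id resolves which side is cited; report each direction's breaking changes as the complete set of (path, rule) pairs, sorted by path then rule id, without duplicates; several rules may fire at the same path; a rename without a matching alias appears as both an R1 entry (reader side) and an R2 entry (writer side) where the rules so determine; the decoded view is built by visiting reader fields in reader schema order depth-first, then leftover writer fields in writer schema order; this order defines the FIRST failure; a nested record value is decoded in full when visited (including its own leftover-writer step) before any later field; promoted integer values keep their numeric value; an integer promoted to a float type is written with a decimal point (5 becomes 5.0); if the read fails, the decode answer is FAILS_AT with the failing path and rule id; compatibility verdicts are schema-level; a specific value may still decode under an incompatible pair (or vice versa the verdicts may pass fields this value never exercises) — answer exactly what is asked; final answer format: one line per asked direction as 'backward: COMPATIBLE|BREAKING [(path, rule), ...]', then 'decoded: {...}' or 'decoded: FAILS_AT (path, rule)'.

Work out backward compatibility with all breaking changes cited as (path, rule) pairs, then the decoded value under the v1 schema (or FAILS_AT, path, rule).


the writer's type comes first in each Profile pair
backward pass over Profile, reader schema v2, writer schema v1:
  Channel -> Channel, writer optional: role aligns to role
  float32 -> float32, writer required: rating aligns to rating
  int64 -> int64, writer required: retries aligns to age
  checksum: no writer match
  bool -> bool, writer required: active aligns to active
  int32 -> int32, writer required: quantity aligns to quantity
  R1 fires at role
  R4 fires at role
  => backward: BREAKING (2)
decode walk for Profile under reader schema v1:
  role := "BLUE"
  rating := 10.0
  age := 0 (from writer retries)
  active := true
  quantity := 100
  => decoded: {"role": "BLUE", "rating": 10.0, "age": 0, "active": true, "quantity": 100}
diffs on Profile not affecting the asked answer:
  added field checksum to record Profile: optional bytes, tag 23 (in v2 it sits immediately before active) -> matters only for Profile's forward compatibility — outside the asked direction
  renamed field age to retries in record Profile (alias age declared on the renamed field) -> no rule fires on it in Profile's dialect; the asked verdict holds

backward: BREAKING [(role, R1), (role, R4)]; decoded: {"role": "BLUE", "rating": 10.0, "age": 0, "active": true, "quantity": 100}


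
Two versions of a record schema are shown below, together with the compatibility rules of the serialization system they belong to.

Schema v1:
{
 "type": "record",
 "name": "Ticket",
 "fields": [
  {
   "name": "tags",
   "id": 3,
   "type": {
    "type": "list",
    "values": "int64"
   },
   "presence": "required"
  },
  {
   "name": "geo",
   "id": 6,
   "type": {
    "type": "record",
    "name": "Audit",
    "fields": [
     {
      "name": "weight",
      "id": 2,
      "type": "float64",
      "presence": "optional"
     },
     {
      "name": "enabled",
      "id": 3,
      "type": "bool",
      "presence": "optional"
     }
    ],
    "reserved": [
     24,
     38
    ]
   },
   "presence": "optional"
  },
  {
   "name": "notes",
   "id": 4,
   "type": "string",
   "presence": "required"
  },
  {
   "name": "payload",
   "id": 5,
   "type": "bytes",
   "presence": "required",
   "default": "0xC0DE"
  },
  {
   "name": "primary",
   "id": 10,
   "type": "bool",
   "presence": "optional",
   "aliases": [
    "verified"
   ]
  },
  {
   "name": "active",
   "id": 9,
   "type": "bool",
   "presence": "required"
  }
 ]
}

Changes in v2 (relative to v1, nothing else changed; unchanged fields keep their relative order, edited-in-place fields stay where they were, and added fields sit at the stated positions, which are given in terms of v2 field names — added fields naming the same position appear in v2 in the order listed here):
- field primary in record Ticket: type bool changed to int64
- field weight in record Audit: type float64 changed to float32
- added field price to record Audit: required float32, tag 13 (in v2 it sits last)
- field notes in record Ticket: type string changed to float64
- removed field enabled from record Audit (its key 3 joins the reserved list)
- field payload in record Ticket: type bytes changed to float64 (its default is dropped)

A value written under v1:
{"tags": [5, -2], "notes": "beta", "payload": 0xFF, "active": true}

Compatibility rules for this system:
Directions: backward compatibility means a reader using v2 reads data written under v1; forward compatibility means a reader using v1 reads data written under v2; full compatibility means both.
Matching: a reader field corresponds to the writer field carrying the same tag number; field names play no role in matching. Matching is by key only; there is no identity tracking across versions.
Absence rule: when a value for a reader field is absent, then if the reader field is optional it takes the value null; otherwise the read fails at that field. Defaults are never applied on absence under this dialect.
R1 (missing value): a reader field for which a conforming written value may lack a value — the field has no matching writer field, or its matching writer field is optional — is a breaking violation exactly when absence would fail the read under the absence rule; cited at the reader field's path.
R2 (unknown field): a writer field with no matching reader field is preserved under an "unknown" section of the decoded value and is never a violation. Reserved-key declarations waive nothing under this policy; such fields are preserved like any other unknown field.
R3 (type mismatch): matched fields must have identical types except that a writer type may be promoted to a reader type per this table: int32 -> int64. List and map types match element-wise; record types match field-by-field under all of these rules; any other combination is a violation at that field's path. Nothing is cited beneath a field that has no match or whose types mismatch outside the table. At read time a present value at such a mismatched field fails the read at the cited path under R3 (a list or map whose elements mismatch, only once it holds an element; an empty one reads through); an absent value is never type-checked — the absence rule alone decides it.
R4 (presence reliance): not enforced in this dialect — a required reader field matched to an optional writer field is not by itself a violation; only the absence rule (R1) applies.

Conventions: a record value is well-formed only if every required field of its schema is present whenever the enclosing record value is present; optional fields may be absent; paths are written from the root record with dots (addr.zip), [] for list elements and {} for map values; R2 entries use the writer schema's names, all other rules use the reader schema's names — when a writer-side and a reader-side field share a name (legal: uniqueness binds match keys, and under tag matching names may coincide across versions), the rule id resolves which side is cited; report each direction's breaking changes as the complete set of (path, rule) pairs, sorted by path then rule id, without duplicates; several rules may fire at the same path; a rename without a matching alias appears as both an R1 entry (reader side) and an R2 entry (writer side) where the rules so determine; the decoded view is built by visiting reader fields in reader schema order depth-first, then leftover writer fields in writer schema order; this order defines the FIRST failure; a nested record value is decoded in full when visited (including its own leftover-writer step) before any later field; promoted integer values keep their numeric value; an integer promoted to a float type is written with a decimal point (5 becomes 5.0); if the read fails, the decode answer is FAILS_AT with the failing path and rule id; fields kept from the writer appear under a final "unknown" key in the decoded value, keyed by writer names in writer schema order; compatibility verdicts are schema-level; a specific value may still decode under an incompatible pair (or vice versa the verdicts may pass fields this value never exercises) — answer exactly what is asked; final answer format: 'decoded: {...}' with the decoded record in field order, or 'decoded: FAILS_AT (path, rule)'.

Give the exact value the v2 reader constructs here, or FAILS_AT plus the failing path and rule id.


each type pair in Ticket: writer, then reader
decode (reader v2):
  tags := [5, -2]
  geo := null (not supplied -> null)
  read fails at notes under R3
  => FAILS_AT (notes, R3)
checking off the Ticket differences that do not matter here:
  field primary in record Ticket: type bool changed to int64 -> changes Ticket's schema-level verdicts only — the decode of this value is the same
  field weight in record Audit: type float64 changed to float32 -> changes Ticket's schema-level verdicts only — the decode of this value is the same
  added field price to record Audit: required float32, tag 13 (in v2 it sits last) -> changes Ticket's schema-level verdicts only — the decode of this value is the same
  removed field enabled from record Audit (its key 3 joins the reserved list) -> fires no rule on Ticket under this dialect and leaves the result unchanged
  field payload in record Ticket: type bytes changed to float64 (its default is dropped) -> changes Ticket's schema-level verdicts only — the decode of this value is the same

decoded: FAILS_AT (notes, R3)


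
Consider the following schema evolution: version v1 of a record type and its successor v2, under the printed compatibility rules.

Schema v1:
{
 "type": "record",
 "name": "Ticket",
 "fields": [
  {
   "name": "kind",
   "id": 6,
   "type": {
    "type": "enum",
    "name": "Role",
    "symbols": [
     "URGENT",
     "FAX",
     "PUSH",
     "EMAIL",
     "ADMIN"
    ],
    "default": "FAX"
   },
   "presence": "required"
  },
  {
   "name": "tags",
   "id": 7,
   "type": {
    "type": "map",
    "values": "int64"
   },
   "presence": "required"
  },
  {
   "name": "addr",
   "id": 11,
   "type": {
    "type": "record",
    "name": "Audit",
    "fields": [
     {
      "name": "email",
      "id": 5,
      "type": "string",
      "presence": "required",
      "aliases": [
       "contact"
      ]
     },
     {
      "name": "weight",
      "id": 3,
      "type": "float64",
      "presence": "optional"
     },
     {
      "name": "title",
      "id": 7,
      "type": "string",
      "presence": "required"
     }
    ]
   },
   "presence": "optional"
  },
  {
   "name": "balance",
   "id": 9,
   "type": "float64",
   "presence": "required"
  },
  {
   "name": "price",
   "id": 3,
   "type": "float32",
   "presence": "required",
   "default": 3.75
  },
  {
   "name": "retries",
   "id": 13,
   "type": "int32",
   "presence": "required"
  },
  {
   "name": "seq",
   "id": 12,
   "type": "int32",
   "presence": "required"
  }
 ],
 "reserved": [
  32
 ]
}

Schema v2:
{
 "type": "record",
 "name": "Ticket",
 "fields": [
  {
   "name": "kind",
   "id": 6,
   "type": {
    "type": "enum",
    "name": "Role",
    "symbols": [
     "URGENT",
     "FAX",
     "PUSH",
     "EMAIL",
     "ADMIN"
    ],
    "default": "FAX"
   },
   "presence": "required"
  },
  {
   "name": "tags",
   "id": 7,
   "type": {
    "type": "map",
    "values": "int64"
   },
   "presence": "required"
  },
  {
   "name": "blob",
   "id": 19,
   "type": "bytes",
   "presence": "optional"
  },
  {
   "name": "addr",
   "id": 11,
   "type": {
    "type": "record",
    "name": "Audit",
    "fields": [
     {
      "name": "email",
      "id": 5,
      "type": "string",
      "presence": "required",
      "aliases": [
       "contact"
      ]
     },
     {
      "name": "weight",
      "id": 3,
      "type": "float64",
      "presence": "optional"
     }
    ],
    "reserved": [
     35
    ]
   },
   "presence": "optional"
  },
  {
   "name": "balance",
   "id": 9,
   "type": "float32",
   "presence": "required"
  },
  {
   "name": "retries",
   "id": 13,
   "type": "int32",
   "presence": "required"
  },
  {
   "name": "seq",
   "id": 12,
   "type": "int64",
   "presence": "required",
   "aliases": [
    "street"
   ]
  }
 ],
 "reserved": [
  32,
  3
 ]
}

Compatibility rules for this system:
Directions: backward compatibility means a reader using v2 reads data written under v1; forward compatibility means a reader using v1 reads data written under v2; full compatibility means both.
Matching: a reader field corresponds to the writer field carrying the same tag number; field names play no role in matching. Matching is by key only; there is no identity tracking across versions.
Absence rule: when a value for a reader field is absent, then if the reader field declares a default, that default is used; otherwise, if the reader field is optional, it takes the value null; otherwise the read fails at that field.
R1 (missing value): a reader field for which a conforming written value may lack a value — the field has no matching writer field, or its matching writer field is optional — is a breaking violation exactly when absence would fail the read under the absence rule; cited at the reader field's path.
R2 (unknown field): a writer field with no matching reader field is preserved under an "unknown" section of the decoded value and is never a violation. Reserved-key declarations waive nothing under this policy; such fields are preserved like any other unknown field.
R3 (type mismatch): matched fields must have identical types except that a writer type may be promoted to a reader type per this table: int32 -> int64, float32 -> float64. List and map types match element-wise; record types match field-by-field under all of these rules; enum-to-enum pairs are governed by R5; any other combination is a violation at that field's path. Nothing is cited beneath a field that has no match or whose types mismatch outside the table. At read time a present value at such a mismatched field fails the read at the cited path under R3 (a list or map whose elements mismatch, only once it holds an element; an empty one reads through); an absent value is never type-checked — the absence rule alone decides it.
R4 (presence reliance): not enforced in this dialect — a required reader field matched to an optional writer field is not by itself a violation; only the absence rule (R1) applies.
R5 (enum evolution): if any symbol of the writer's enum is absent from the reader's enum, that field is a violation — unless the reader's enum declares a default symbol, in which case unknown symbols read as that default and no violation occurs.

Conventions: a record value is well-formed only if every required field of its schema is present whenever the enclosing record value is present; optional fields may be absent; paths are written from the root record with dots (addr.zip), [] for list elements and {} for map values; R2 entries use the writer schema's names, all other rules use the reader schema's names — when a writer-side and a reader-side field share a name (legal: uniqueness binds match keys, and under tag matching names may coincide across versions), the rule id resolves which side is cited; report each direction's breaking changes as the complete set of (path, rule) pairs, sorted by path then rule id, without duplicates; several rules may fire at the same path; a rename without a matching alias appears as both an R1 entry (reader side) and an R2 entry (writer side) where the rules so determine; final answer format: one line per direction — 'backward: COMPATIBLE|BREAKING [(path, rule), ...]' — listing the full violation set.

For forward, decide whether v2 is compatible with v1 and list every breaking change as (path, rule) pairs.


in Ticket below, arrows point writer -> reader
forward pass over Ticket, reader schema v1, writer schema v2:
  kind: Role -> Role, writer required; from kind
  tags: map<string, int64> -> map<string, int64>, writer required; from tags
  addr: Audit -> Audit, writer optional; from addr
  balance: float32 -> float64, writer required; from balance
  no writer field matches reader price
  retries: int32 -> int32, writer required; from retries
  seq: int64 -> int32, writer required; from seq
  writer blob: unknown to reader
  addr.email: string -> string, writer required; from addr.email
  addr.weight: float64 -> float64, writer optional; from addr.weight
  no writer field matches reader addr.title
  violation R1 at addr.title
  violation R3 at seq
  forward on Ticket therefore BREAKING (2)
the rest of the Ticket diff is inert for this question:
  removed field price from record Ticket (its key 3 joins the reserved list) -> triggers nothing under Ticket's printed rules — same verdict
  field balance in record Ticket: type float64 changed to float32 -> affects backward compatibility only, which is not asked
  added field blob to record Ticket: optional bytes, tag 19 (in v2 it sits immediately before addr) -> triggers nothing under Ticket's printed rules — same verdict

forward: BREAKING [(addr.title, R1), (seq, R3)]


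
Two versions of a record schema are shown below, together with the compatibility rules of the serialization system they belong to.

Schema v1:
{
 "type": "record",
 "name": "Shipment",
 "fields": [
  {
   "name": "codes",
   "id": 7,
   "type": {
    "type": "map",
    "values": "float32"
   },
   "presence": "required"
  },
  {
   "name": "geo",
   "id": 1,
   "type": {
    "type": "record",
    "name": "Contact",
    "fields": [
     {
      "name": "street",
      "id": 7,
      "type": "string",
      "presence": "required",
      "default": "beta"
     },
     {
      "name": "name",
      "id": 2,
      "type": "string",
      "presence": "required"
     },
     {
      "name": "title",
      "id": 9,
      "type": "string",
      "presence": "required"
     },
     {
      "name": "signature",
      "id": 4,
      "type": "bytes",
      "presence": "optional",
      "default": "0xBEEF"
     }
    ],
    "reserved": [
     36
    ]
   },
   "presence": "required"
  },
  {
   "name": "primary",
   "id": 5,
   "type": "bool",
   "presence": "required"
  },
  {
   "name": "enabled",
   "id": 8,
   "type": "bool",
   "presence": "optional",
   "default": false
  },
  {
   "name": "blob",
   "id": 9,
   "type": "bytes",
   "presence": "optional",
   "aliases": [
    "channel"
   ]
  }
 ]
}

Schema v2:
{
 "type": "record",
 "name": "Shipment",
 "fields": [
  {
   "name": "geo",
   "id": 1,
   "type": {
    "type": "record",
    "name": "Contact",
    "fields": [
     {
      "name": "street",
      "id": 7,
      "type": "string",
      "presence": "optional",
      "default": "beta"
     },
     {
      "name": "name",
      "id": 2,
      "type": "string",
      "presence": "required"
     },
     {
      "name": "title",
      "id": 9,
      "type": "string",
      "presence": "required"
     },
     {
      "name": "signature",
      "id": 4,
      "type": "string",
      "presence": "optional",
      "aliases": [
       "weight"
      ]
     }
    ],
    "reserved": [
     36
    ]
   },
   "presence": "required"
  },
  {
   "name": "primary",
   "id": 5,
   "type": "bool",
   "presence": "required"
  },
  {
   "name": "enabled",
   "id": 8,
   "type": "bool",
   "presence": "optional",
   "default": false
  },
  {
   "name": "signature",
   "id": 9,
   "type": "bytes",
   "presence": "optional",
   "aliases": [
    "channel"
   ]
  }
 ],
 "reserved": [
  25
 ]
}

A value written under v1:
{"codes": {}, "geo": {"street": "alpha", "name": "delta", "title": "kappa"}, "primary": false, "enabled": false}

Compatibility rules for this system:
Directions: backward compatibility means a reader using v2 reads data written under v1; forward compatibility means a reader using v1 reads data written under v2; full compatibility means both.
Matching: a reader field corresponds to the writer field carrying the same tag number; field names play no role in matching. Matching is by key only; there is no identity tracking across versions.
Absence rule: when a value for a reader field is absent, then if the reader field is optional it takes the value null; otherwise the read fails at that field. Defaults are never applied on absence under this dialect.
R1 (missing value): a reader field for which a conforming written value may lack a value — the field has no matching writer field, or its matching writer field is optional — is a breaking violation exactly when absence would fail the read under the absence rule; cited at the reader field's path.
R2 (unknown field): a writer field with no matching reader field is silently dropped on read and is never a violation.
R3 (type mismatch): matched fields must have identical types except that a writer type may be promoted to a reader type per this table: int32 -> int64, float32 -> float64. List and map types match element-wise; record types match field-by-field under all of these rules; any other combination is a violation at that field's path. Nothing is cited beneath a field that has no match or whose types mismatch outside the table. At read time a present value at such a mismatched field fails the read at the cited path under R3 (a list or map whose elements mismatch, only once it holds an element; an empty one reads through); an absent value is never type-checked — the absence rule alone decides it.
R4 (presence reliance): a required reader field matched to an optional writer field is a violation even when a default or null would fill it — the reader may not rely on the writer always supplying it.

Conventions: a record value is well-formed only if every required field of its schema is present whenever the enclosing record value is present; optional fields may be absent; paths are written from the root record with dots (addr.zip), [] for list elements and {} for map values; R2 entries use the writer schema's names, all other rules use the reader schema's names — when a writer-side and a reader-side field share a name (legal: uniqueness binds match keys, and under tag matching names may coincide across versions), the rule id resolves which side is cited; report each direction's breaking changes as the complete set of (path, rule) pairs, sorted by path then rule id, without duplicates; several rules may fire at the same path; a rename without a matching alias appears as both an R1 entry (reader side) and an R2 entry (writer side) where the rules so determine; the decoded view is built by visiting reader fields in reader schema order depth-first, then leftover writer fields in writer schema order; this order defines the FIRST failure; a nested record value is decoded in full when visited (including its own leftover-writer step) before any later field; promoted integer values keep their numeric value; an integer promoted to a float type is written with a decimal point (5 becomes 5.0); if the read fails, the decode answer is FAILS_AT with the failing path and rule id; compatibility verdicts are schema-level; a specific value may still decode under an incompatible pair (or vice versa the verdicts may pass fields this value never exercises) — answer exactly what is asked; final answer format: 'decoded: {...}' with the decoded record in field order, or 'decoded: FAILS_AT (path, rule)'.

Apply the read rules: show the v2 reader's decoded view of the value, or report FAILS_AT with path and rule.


decoded: {"geo": {"street": "alpha", "name": "delta", "title": "kappa", "signature": null}, "primary": false, "enabled": false, "signature": null}

in Shipment below, arrows point writer -> reader
decoding the Shipment value with the v2 reader:
  geo.street := "alpha"
  geo.name := "delta"
  geo.title := "kappa"
  geo.signature := null (not supplied -> null)
  primary := false
  enabled := false
  signature := null (not supplied -> null)
  writer codes: unmatched, discarded
  => decoded: {"geo": {"street": "alpha", "name": "delta", "title": "kappa", "signature": null}, "primary": false, "enabled": false, "signature": null}
the rest of the Shipment diff is inert for this question:
  field signature in record Contact: type bytes changed to string (its default is dropped) -> matters for Shipment compatibility verdicts, not for this value's decode
  field street in record Contact: required changed to optional -> matters for Shipment compatibility verdicts, not for this value's decode
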